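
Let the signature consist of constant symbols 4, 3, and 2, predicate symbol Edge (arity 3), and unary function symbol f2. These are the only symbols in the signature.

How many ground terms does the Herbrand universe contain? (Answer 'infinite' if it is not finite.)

infinite

The signature has at least one function symbol (f2, arity 1) and at least one constant (4).
Iterating f2 gives infinitely many distinct ground terms: 4, f2(4), f2(f2(4)), ...
So the Herbrand universe is infinite.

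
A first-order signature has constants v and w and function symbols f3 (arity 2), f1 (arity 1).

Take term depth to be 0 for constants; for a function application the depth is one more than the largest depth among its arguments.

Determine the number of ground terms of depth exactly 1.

6

Let N_k count ground terms of depth at most k. Each non-constant term of depth ≤ k is some function symbol applied to depth-≤(k−1) arguments, giving N_k = 2 + N_{k-1}^2 + N_{k-1}.
N_0 = 2
N_1 = 2 + 2^2 + 2 = 8
Terms of depth exactly 1: N_1 − N_0 = 8 − 2 = 6.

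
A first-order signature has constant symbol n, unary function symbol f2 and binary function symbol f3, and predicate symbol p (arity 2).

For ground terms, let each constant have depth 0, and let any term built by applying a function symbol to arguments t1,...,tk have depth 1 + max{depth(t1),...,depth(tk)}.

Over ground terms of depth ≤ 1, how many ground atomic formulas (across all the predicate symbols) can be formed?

First count ground terms of depth ≤ 1.
Count level by level. With function symbols f2/1, f3/2, the terms of depth ≤ k are the 1 constant together with each function applied to depth-≤(k−1) tuples, so N_k = 1 + N_{k-1} + N_{k-1}^2.
N_0 = 1
N_1 = 1 + 1 + 1^2 = 3
So |H| = 3.
Ground atoms are formed by filling each argument slot of a predicate with a term from H, so an r-ary predicate gives |H|^r atoms:
  p: 3^2 = 9
Total ground atoms: 9.

9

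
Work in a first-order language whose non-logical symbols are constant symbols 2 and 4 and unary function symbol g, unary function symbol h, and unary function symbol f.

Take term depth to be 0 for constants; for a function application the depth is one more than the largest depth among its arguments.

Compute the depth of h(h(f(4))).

3

depth(f(4)) = 1 + depth(4) = 1 + 0 = 1
depth(h(f(4))) = 1 + depth(f(4)) = 1 + 1 = 2
depth(h(h(f(4)))) = 1 + depth(h(f(4))) = 1 + 2 = 3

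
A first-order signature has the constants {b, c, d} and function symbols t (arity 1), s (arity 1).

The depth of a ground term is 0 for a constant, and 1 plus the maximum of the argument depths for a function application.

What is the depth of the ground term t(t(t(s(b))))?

depth(s(b)) = 1 + depth(b) = 1 + 0 = 1
depth(t(s(b))) = 1 + depth(s(b)) = 1 + 1 = 2
depth(t(t(s(b)))) = 1 + depth(t(s(b))) = 1 + 2 = 3
depth(t(t(t(s(b))))) = 1 + depth(t(t(s(b)))) = 1 + 3 = 4

4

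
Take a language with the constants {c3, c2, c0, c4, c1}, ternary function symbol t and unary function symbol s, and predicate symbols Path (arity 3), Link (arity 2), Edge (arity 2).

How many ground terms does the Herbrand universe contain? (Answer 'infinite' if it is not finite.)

The signature has at least one function symbol (t, arity 3) and at least one constant (c3).
Iterating t gives infinitely many distinct ground terms: c3, t(c3, c3, c3), t(t(c3, c3, c3), t(c3, c3, c3), t(c3, c3, c3)), ...
So the Herbrand universe is infinite.

infinite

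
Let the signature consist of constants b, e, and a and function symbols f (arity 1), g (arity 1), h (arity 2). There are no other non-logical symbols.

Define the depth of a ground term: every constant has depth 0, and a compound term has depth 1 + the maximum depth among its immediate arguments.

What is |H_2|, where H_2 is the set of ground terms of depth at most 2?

363

If N_k denotes the number of depth-≤k ground terms, the 3 constants give N_0 = 3, and each function symbol of arity r contributes N_{k-1}^r new terms at level k: N_k = 3 + N_{k-1} + N_{k-1} + N_{k-1}^2.
N_0 = 3
N_1 = 3 + 3 + 3 + 3^2 = 18
N_2 = 3 + 18 + 18 + 18^2 = 363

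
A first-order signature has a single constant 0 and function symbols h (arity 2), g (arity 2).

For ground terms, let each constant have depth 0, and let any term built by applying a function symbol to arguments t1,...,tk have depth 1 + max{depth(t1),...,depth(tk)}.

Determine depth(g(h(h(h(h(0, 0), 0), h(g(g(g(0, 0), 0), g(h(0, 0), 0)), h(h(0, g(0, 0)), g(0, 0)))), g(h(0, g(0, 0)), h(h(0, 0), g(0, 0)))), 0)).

7

depth(h(0, 0)) = 1 + max(0, 0) = 1
depth(h(h(0, 0), 0)) = 1 + max(1, 0) = 2
depth(g(0, 0)) = 1 + max(0, 0) = 1
depth(g(g(0, 0), 0)) = 1 + max(1, 0) = 2
depth(g(h(0, 0), 0)) = 1 + max(1, 0) = 2
depth(g(g(g(0, 0), 0), g(h(0, 0), 0))) = 1 + max(2, 2) = 3
depth(h(0, g(0, 0))) = 1 + max(0, 1) = 2
depth(h(h(0, g(0, 0)), g(0, 0))) = 1 + max(2, 1) = 3
depth(h(g(g(g(0, 0), 0), g(h(0, 0), 0)), h(h(0, g(0, 0)), g(0, 0)))) = 1 + max(3, 3) = 4
depth(h(h(h(0, 0), 0), h(g(g(g(0, 0), 0), g(h(0, 0), 0)), h(h(0, g(0, 0)), g(0, 0))))) = 1 + max(2, 4) = 5
depth(h(h(0, 0), g(0, 0))) = 1 + max(1, 1) = 2
depth(g(h(0, g(0, 0)), h(h(0, 0), g(0, 0)))) = 1 + max(2, 2) = 3
depth(h(h(h(h(0, 0), 0), h(g(g(g(0, 0), 0), g(h(0, 0), 0)), h(h(0, g(0, 0)), g(0, 0)))), g(h(0, g(0, 0)), h(h(0, 0), g(0, 0))))) = 1 + max(5, 3) = 6
depth(g(h(h(h(h(0, 0), 0), h(g(g(g(0, 0), 0), g(h(0, 0), 0)), h(h(0, g(0, 0)), g(0, 0)))), g(h(0, g(0, 0)), h(h(0, 0), g(0, 0)))), 0)) = 1 + max(6, 0) = 7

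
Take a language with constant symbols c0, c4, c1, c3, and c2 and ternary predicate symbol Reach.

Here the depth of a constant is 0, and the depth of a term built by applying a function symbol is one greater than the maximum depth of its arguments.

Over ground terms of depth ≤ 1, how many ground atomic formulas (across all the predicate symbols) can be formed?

125

First count ground terms of depth ≤ 1.
With no function symbols every ground term is a constant, so there are exactly 5 ground terms at every depth bound.
N_0 = 5
N_1 = 5
Explicitly: c0, c4, c1, c3, c2.
So |H| = 5.
Each predicate of arity r yields |H|^r ground atoms (one per choice of an r-tuple from H):
  Reach: 5^3 = 125
Total ground atoms: 125.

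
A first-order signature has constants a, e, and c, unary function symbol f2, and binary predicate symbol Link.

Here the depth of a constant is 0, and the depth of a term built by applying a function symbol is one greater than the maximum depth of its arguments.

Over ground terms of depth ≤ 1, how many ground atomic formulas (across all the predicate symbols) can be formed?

36

First count ground terms of depth ≤ 1.
Let N_k = |{terms of depth ≤ k}|. Then N_0 = 3 and N_k = 3 + N_{k-1} for k ≥ 1 (one summand per function symbol, arity giving the exponent).
N_0 = 3
N_1 = 3 + 3 = 6
So |H| = 6.
Ground atoms are formed by filling each argument slot of a predicate with a term from H, so an r-ary predicate gives |H|^r atoms:
  Link: 6^2 = 36
Total ground atoms: 36.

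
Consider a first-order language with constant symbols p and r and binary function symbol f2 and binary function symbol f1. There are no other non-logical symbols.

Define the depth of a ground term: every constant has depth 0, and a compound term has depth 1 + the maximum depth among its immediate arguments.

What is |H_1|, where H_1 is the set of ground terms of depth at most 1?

10

Let N_k count ground terms of depth at most k. Each non-constant term of depth ≤ k is some function symbol applied to depth-≤(k−1) arguments, giving N_k = 2 + N_{k-1}^2 + N_{k-1}^2.
N_0 = 2
N_1 = 2 + 2^2 + 2^2 = 10
Explicitly: p, r, f2(p, p), f2(p, r), f2(r, p), f2(r, r), f1(p, p), f1(p, r), f1(r, p), f1(r, r).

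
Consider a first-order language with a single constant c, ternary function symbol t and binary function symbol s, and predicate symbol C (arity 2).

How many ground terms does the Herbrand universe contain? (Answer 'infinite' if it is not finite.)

The signature has at least one function symbol (t, arity 3) and at least one constant (c).
Iterating t gives infinitely many distinct ground terms: c, t(c, c, c), t(t(c, c, c), t(c, c, c), t(c, c, c)), ...
So the Herbrand universe is infinite.

infinite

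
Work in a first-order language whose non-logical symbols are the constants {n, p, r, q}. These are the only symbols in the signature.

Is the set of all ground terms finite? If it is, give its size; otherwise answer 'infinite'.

There are no function symbols, so every ground term is one of the 4 constants.
The Herbrand universe is {n, p, r, q}, which is finite with 4 elements.

4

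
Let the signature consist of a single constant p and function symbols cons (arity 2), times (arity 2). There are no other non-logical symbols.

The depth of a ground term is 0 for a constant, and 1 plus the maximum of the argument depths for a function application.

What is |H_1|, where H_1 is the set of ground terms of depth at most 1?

3

Let N_k count ground terms of depth at most k. Each non-constant term of depth ≤ k is some function symbol applied to depth-≤(k−1) arguments, giving N_k = 1 + N_{k-1}^2 + N_{k-1}^2.
N_0 = 1
N_1 = 1 + 1^2 + 1^2 = 3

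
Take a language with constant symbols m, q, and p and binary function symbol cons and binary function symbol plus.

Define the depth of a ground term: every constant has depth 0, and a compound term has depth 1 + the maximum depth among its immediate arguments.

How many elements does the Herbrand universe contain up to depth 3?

Let N_k = |{terms of depth ≤ k}|. Then N_0 = 3 and N_k = 3 + N_{k-1}^2 + N_{k-1}^2 for k ≥ 1 (one summand per function symbol, arity giving the exponent).
N_0 = 3
N_1 = 3 + 3^2 + 3^2 = 21
N_2 = 3 + 21^2 + 21^2 = 885
N_3 = 3 + 885^2 + 885^2 = 1566453

1566453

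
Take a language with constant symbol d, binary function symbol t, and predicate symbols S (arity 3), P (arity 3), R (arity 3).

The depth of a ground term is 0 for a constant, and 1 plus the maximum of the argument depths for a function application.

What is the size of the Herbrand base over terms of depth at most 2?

375

First count ground terms of depth ≤ 2.
Count level by level. With function symbols t/2, the terms of depth ≤ k are the 1 constant together with each function applied to depth-≤(k−1) tuples, so N_k = 1 + N_{k-1}^2.
N_0 = 1
N_1 = 1 + 1^2 = 2
N_2 = 1 + 2^2 = 5
Explicitly: d, t(d, d), t(d, t(d, d)), t(t(d, d), d), t(t(d, d), t(d, d)).
So |H| = 5.
For each predicate symbol, the number of ground atoms is |H| raised to its arity; summing:
  S: 5^3 = 125;  P: 5^3 = 125;  R: 5^3 = 125
Total ground atoms: 125 + 125 + 125 = 375.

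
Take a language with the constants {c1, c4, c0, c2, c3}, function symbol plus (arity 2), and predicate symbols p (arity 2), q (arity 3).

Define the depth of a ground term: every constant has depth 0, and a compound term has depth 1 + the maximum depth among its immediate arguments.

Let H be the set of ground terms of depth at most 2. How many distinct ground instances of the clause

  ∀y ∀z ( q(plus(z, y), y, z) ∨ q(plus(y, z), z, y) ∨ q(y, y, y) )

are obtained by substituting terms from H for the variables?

819025

Ground terms of depth ≤ 2:
  Write N_k for the number of ground terms of depth ≤ k. A term of depth ≤ k is either a constant or a function symbol applied to arguments of depth ≤ k−1, so N_k = 5 + N_{k-1}^2.
  N_0 = 5
  N_1 = 5 + 5^2 = 30
  N_2 = 5 + 30^2 = 905
So there are 905 ground terms available for substitution.
The clause has 2 distinct variables (y, z), each appearing in the body. In the free term algebra distinct substitutions yield syntactically distinct ground instances.
Number of ground instances = 905^2 = 819025.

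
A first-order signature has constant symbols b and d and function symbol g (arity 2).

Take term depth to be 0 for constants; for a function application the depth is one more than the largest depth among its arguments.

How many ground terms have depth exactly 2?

32

Write N_k for the number of ground terms of depth ≤ k. A term of depth ≤ k is either a constant or a function symbol applied to arguments of depth ≤ k−1, so N_k = 2 + N_{k-1}^2.
N_0 = 2
N_1 = 2 + 2^2 = 6
N_2 = 2 + 6^2 = 38
Terms of depth exactly 2: N_2 − N_1 = 38 − 6 = 32.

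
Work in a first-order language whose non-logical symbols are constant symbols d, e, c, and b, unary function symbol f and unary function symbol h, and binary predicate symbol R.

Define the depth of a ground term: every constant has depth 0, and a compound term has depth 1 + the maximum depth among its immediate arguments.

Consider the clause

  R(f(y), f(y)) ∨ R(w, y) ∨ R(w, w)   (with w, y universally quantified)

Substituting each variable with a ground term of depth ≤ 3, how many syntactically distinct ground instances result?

Ground terms of depth ≤ 3:
  Let N_k = |{terms of depth ≤ k}|. Then N_0 = 4 and N_k = 4 + N_{k-1} + N_{k-1} for k ≥ 1 (one summand per function symbol, arity giving the exponent).
  N_0 = 4
  N_1 = 4 + 4 + 4 = 12
  N_2 = 4 + 12 + 12 = 28
  N_3 = 4 + 28 + 28 = 60
So there are 60 ground terms available for substitution.
Each of w, y ranges independently over the available ground terms, and distinct assignments produce distinct instances.
Number of ground instances = 60^2 = 3600.

3600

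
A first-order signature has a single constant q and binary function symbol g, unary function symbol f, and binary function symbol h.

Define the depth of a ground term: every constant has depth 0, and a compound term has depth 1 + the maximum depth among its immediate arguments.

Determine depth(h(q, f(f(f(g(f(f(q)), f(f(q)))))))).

depth(f(q)) = 1 + depth(q) = 1 + 0 = 1
depth(f(f(q))) = 1 + depth(f(q)) = 1 + 1 = 2
depth(g(f(f(q)), f(f(q)))) = 1 + max(2, 2) = 3
depth(f(g(f(f(q)), f(f(q))))) = 1 + depth(g(f(f(q)), f(f(q)))) = 1 + 3 = 4
depth(f(f(g(f(f(q)), f(f(q)))))) = 1 + depth(f(g(f(f(q)), f(f(q))))) = 1 + 4 = 5
depth(f(f(f(g(f(f(q)), f(f(q))))))) = 1 + depth(f(f(g(f(f(q)), f(f(q)))))) = 1 + 5 = 6
depth(h(q, f(f(f(g(f(f(q)), f(f(q)))))))) = 1 + max(0, 6) = 7

7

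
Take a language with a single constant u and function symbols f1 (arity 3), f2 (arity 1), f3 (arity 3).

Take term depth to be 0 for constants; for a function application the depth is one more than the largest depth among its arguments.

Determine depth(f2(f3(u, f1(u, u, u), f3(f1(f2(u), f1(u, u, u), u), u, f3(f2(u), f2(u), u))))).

depth(f1(u, u, u)) = 1 + max(0, 0, 0) = 1
depth(f2(u)) = 1 + depth(u) = 1 + 0 = 1
depth(f1(f2(u), f1(u, u, u), u)) = 1 + max(1, 1, 0) = 2
depth(f3(f2(u), f2(u), u)) = 1 + max(1, 1, 0) = 2
depth(f3(f1(f2(u), f1(u, u, u), u), u, f3(f2(u), f2(u), u))) = 1 + max(2, 0, 2) = 3
depth(f3(u, f1(u, u, u), f3(f1(f2(u), f1(u, u, u), u), u, f3(f2(u), f2(u), u)))) = 1 + max(0, 1, 3) = 4
depth(f2(f3(u, f1(u, u, u), f3(f1(f2(u), f1(u, u, u), u), u, f3(f2(u), f2(u), u))))) = 1 + depth(f3(u, f1(u, u, u), f3(f1(f2(u), f1(u, u, u), u), u, f3(f2(u), f2(u), u)))) = 1 + 4 = 5

5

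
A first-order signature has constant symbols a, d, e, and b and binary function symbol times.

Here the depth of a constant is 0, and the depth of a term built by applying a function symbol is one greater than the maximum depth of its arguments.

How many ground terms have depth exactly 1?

If N_k denotes the number of depth-≤k ground terms, the 4 constants give N_0 = 4, and each function symbol of arity r contributes N_{k-1}^r new terms at level k: N_k = 4 + N_{k-1}^2.
N_0 = 4
N_1 = 4 + 4^2 = 20
Terms of depth exactly 1: N_1 − N_0 = 20 − 4 = 16.

16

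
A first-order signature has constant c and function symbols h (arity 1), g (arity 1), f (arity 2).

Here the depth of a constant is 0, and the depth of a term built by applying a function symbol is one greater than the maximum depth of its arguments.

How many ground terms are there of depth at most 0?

Let N_k = |{terms of depth ≤ k}|. Then N_0 = 1 and N_k = 1 + N_{k-1} + N_{k-1} + N_{k-1}^2 for k ≥ 1 (one summand per function symbol, arity giving the exponent).
N_0 = 1

1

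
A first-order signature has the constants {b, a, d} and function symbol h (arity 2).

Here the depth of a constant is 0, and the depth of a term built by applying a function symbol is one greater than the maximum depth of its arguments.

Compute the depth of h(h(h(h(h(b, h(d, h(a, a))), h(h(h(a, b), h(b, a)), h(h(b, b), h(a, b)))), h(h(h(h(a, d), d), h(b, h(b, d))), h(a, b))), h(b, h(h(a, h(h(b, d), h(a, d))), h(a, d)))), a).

depth(h(a, a)) = 1 + max(0, 0) = 1
depth(h(d, h(a, a))) = 1 + max(0, 1) = 2
depth(h(b, h(d, h(a, a)))) = 1 + max(0, 2) = 3
depth(h(a, b)) = 1 + max(0, 0) = 1
depth(h(b, a)) = 1 + max(0, 0) = 1
depth(h(h(a, b), h(b, a))) = 1 + max(1, 1) = 2
depth(h(b, b)) = 1 + max(0, 0) = 1
depth(h(h(b, b), h(a, b))) = 1 + max(1, 1) = 2
depth(h(h(h(a, b), h(b, a)), h(h(b, b), h(a, b)))) = 1 + max(2, 2) = 3
depth(h(h(b, h(d, h(a, a))), h(h(h(a, b), h(b, a)), h(h(b, b), h(a, b))))) = 1 + max(3, 3) = 4
depth(h(a, d)) = 1 + max(0, 0) = 1
depth(h(h(a, d), d)) = 1 + max(1, 0) = 2
depth(h(b, d)) = 1 + max(0, 0) = 1
depth(h(b, h(b, d))) = 1 + max(0, 1) = 2
depth(h(h(h(a, d), d), h(b, h(b, d)))) = 1 + max(2, 2) = 3
depth(h(h(h(h(a, d), d), h(b, h(b, d))), h(a, b))) = 1 + max(3, 1) = 4
depth(h(h(h(b, h(d, h(a, a))), h(h(h(a, b), h(b, a)), h(h(b, b), h(a, b)))), h(h(h(h(a, d), d), h(b, h(b, d))), h(a, b)))) = 1 + max(4, 4) = 5
depth(h(h(b, d), h(a, d))) = 1 + max(1, 1) = 2
depth(h(a, h(h(b, d), h(a, d)))) = 1 + max(0, 2) = 3
depth(h(h(a, h(h(b, d), h(a, d))), h(a, d))) = 1 + max(3, 1) = 4
depth(h(b, h(h(a, h(h(b, d), h(a, d))), h(a, d)))) = 1 + max(0, 4) = 5
depth(h(h(h(h(b, h(d, h(a, a))), h(h(h(a, b), h(b, a)), h(h(b, b), h(a, b)))), h(h(h(h(a, d), d), h(b, h(b, d))), h(a, b))), h(b, h(h(a, h(h(b, d), h(a, d))), h(a, d))))) = 1 + max(5, 5) = 6
depth(h(h(h(h(h(b, h(d, h(a, a))), h(h(h(a, b), h(b, a)), h(h(b, b), h(a, b)))), h(h(h(h(a, d), d), h(b, h(b, d))), h(a, b))), h(b, h(h(a, h(h(b, d), h(a, d))), h(a, d)))), a)) = 1 + max(6, 0) = 7

7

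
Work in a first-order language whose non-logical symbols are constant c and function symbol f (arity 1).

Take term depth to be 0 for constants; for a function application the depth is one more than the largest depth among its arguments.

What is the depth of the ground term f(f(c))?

2

depth(f(c)) = 1 + depth(c) = 1 + 0 = 1
depth(f(f(c))) = 1 + depth(f(c)) = 1 + 1 = 2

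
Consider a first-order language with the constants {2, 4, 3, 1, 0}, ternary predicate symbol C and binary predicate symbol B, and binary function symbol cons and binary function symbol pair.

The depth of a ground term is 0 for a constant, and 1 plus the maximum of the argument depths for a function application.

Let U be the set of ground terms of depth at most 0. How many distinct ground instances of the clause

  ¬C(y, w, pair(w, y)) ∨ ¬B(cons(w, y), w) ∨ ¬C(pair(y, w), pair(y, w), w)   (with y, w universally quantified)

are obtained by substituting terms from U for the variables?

25

Ground terms of depth ≤ 0:
  Let N_k = |{terms of depth ≤ k}|. Then N_0 = 5 and N_k = 5 + N_{k-1}^2 + N_{k-1}^2 for k ≥ 1 (one summand per function symbol, arity giving the exponent).
  N_0 = 5
  Explicitly: 2, 4, 3, 1, 0.
So there are 5 ground terms available for substitution.
The clause has 2 distinct variables (y, w), each appearing in the body. In the free term algebra distinct substitutions yield syntactically distinct ground instances.
Number of ground instances = 5^2 = 25.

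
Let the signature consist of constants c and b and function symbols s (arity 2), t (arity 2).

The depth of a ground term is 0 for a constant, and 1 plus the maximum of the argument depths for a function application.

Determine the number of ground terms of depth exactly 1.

8

If N_k denotes the number of depth-≤k ground terms, the 2 constants give N_0 = 2, and each function symbol of arity r contributes N_{k-1}^r new terms at level k: N_k = 2 + N_{k-1}^2 + N_{k-1}^2.
N_0 = 2
N_1 = 2 + 2^2 + 2^2 = 10
Terms of depth exactly 1: N_1 − N_0 = 10 − 2 = 8.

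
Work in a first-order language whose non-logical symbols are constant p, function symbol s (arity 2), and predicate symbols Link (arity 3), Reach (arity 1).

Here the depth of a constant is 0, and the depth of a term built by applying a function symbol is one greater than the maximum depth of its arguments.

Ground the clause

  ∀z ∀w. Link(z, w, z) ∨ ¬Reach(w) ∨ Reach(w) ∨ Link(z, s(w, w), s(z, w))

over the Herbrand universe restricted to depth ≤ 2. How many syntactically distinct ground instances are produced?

Ground terms of depth ≤ 2:
  If N_k denotes the number of depth-≤k ground terms, the 1 constant gives N_0 = 1, and each function symbol of arity r contributes N_{k-1}^r new terms at level k: N_k = 1 + N_{k-1}^2.
  N_0 = 1
  N_1 = 1 + 1^2 = 2
  N_2 = 1 + 2^2 = 5
So there are 5 ground terms available for substitution.
The clause has 2 distinct variables (z, w), each appearing in the body. In the free term algebra distinct substitutions yield syntactically distinct ground instances.
Number of ground instances = 5^2 = 25.

25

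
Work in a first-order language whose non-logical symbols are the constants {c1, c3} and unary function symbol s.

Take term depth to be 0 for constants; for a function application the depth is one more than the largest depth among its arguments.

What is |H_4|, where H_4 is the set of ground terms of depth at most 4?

If N_k denotes the number of depth-≤k ground terms, the 2 constants give N_0 = 2, and each function symbol of arity r contributes N_{k-1}^r new terms at level k: N_k = 2 + N_{k-1}.
N_0 = 2
N_1 = 2 + 2 = 4
N_2 = 2 + 4 = 6
N_3 = 2 + 6 = 8
N_4 = 2 + 8 = 10

10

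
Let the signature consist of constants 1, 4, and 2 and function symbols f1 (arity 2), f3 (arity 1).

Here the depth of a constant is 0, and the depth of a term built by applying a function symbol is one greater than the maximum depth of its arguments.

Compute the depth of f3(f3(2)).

depth(f3(2)) = 1 + depth(2) = 1 + 0 = 1
depth(f3(f3(2))) = 1 + depth(f3(2)) = 1 + 1 = 2

2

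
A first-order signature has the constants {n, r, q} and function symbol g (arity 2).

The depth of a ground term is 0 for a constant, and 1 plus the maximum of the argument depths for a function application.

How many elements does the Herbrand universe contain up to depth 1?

12

Write N_k for the number of ground terms of depth ≤ k. A term of depth ≤ k is either a constant or a function symbol applied to arguments of depth ≤ k−1, so N_k = 3 + N_{k-1}^2.
N_0 = 3
N_1 = 3 + 3^2 = 12
Explicitly: n, r, q, g(n, n), g(n, r), g(n, q), g(r, n), g(r, r), g(r, q), g(q, n), g(q, r), g(q, q).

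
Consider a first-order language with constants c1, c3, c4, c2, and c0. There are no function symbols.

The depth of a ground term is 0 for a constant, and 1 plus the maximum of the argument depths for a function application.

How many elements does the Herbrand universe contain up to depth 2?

With no function symbols every ground term is a constant, so there are exactly 5 ground terms at every depth bound.
N_0 = 5
N_1 = 5
N_2 = 5
Explicitly: c1, c3, c4, c2, c0.

5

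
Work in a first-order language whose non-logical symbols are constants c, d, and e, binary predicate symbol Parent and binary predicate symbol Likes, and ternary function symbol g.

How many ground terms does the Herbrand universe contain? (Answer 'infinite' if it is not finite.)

infinite

The signature has at least one function symbol (g, arity 3) and at least one constant (c).
Iterating g gives infinitely many distinct ground terms: c, g(c, c, c), g(g(c, c, c), g(c, c, c), g(c, c, c)), ...
So the Herbrand universe is infinite.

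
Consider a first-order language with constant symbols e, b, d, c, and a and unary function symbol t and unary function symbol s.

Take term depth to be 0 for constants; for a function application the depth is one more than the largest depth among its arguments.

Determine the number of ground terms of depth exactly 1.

Let N_k = |{terms of depth ≤ k}|. Then N_0 = 5 and N_k = 5 + N_{k-1} + N_{k-1} for k ≥ 1 (one summand per function symbol, arity giving the exponent).
N_0 = 5
N_1 = 5 + 5 + 5 = 15
Terms of depth exactly 1: N_1 − N_0 = 15 − 5 = 10.

10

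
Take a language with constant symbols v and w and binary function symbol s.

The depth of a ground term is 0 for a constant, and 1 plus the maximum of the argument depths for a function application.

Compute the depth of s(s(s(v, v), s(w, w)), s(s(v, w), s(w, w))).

depth(s(v, v)) = 1 + max(0, 0) = 1
depth(s(w, w)) = 1 + max(0, 0) = 1
depth(s(s(v, v), s(w, w))) = 1 + max(1, 1) = 2
depth(s(v, w)) = 1 + max(0, 0) = 1
depth(s(s(v, w), s(w, w))) = 1 + max(1, 1) = 2
depth(s(s(s(v, v), s(w, w)), s(s(v, w), s(w, w)))) = 1 + max(2, 2) = 3

3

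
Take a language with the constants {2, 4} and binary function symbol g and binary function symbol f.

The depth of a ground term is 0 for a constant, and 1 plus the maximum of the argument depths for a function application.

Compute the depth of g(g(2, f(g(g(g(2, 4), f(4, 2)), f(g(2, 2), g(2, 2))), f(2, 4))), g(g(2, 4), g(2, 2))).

depth(g(2, 4)) = 1 + max(0, 0) = 1
depth(f(4, 2)) = 1 + max(0, 0) = 1
depth(g(g(2, 4), f(4, 2))) = 1 + max(1, 1) = 2
depth(g(2, 2)) = 1 + max(0, 0) = 1
depth(f(g(2, 2), g(2, 2))) = 1 + max(1, 1) = 2
depth(g(g(g(2, 4), f(4, 2)), f(g(2, 2), g(2, 2)))) = 1 + max(2, 2) = 3
depth(f(2, 4)) = 1 + max(0, 0) = 1
depth(f(g(g(g(2, 4), f(4, 2)), f(g(2, 2), g(2, 2))), f(2, 4))) = 1 + max(3, 1) = 4
depth(g(2, f(g(g(g(2, 4), f(4, 2)), f(g(2, 2), g(2, 2))), f(2, 4)))) = 1 + max(0, 4) = 5
depth(g(g(2, 4), g(2, 2))) = 1 + max(1, 1) = 2
depth(g(g(2, f(g(g(g(2, 4), f(4, 2)), f(g(2, 2), g(2, 2))), f(2, 4))), g(g(2, 4), g(2, 2)))) = 1 + max(5, 2) = 6

6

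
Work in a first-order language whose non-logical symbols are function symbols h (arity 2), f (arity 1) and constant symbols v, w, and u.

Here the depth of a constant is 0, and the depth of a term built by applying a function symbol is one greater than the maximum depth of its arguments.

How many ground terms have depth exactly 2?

228

If N_k denotes the number of depth-≤k ground terms, the 3 constants give N_0 = 3, and each function symbol of arity r contributes N_{k-1}^r new terms at level k: N_k = 3 + N_{k-1}^2 + N_{k-1}.
N_0 = 3
N_1 = 3 + 3^2 + 3 = 15
N_2 = 3 + 15^2 + 15 = 243
Terms of depth exactly 2: N_2 − N_1 = 243 − 15 = 228.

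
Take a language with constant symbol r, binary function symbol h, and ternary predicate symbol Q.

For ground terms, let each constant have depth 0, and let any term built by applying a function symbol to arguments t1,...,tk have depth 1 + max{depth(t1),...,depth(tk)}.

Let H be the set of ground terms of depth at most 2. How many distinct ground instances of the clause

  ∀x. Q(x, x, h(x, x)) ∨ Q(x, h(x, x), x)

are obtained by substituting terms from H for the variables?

Ground terms of depth ≤ 2:
  Let N_k = |{terms of depth ≤ k}|. Then N_0 = 1 and N_k = 1 + N_{k-1}^2 for k ≥ 1 (one summand per function symbol, arity giving the exponent).
  N_0 = 1
  N_1 = 1 + 1^2 = 2
  N_2 = 1 + 2^2 = 5
  Explicitly: r, h(r, r), h(r, h(r, r)), h(h(r, r), r), h(h(r, r), h(r, r)).
So there are 5 ground terms available for substitution.
There is 1 variable to instantiate (x),  occurring in at least one literal, so different choices give different ground instances.
Number of ground instances = 5.

5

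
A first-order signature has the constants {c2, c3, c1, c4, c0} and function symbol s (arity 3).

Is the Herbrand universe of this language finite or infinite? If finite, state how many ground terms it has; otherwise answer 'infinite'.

infinite

The signature has at least one function symbol (s, arity 3) and at least one constant (c2).
Iterating s gives infinitely many distinct ground terms: c2, s(c2, c2, c2), s(s(c2, c2, c2), s(c2, c2, c2), s(c2, c2, c2)), ...
So the Herbrand universe is infinite.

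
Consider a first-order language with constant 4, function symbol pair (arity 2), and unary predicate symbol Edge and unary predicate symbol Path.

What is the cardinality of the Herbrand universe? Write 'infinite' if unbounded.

infinite

The signature has at least one function symbol (pair, arity 2) and at least one constant (4).
Iterating pair gives infinitely many distinct ground terms: 4, pair(4, 4), pair(pair(4, 4), pair(4, 4)), ...
So the Herbrand universe is infinite.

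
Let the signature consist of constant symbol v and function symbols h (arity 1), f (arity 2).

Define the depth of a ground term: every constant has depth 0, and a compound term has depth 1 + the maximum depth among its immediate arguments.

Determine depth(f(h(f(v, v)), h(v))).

depth(f(v, v)) = 1 + max(0, 0) = 1
depth(h(f(v, v))) = 1 + depth(f(v, v)) = 1 + 1 = 2
depth(h(v)) = 1 + depth(v) = 1 + 0 = 1
depth(f(h(f(v, v)), h(v))) = 1 + max(2, 1) = 3

3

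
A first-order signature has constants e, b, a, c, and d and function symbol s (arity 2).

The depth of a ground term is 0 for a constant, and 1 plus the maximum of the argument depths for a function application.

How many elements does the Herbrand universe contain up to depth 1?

Count level by level. With function symbols s/2, the terms of depth ≤ k are the 5 constants together with each function applied to depth-≤(k−1) tuples, so N_k = 5 + N_{k-1}^2.
N_0 = 5
N_1 = 5 + 5^2 = 30

30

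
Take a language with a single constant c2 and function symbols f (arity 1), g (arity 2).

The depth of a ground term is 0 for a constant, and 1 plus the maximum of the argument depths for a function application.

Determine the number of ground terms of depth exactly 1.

Write N_k for the number of ground terms of depth ≤ k. A term of depth ≤ k is either a constant or a function symbol applied to arguments of depth ≤ k−1, so N_k = 1 + N_{k-1} + N_{k-1}^2.
N_0 = 1
N_1 = 1 + 1 + 1^2 = 3
Terms of depth exactly 1: N_1 − N_0 = 3 − 1 = 2.

2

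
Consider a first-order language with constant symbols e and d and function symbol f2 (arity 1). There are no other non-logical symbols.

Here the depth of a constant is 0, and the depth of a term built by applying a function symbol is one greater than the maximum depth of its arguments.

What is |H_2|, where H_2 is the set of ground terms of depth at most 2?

Count level by level. With function symbols f2/1, the terms of depth ≤ k are the 2 constants together with each function applied to depth-≤(k−1) tuples, so N_k = 2 + N_{k-1}.
N_0 = 2
N_1 = 2 + 2 = 4
N_2 = 2 + 4 = 6
Explicitly: e, d, f2(e), f2(d), f2(f2(e)), f2(f2(d)).

6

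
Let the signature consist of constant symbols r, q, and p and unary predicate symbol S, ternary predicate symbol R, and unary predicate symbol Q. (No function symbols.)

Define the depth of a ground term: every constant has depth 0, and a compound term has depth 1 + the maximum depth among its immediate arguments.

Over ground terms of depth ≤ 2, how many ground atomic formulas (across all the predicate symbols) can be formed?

First count ground terms of depth ≤ 2.
With no function symbols every ground term is a constant, so there are exactly 3 ground terms at every depth bound.
N_0 = 3
N_1 = 3
N_2 = 3
So |H| = 3.
Ground atoms are formed by filling each argument slot of a predicate with a term from H, so an r-ary predicate gives |H|^r atoms:
  S: 3;  R: 3^3 = 27;  Q: 3
Total ground atoms: 3 + 27 + 3 = 33.

33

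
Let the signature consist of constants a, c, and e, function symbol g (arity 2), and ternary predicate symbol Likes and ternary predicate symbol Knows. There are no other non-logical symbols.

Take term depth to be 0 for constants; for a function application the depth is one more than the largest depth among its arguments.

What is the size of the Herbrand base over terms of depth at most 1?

3456

First count ground terms of depth ≤ 1.
Count level by level. With function symbols g/2, the terms of depth ≤ k are the 3 constants together with each function applied to depth-≤(k−1) tuples, so N_k = 3 + N_{k-1}^2.
N_0 = 3
N_1 = 3 + 3^2 = 12
Explicitly: a, c, e, g(a, a), g(a, c), g(a, e), g(c, a), g(c, c), g(c, e), g(e, a), g(e, c), g(e, e).
So |H| = 12.
A ground atom is a predicate applied to a tuple of terms from H, so the count is the sum over predicates of |H|^arity:
  Likes: 12^3 = 1728;  Knows: 12^3 = 1728
Total ground atoms: 1728 + 1728 = 3456.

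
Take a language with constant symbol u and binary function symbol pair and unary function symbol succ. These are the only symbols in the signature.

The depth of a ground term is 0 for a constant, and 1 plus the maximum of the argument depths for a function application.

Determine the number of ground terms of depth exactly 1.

2

Let N_k count ground terms of depth at most k. Each non-constant term of depth ≤ k is some function symbol applied to depth-≤(k−1) arguments, giving N_k = 1 + N_{k-1}^2 + N_{k-1}.
N_0 = 1
N_1 = 1 + 1^2 + 1 = 3
Terms of depth exactly 1: N_1 − N_0 = 3 − 1 = 2.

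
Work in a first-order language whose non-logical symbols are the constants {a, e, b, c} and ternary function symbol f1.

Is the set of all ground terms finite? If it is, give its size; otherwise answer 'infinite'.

The signature has at least one function symbol (f1, arity 3) and at least one constant (a).
Iterating f1 gives infinitely many distinct ground terms: a, f1(a, a, a), f1(f1(a, a, a), f1(a, a, a), f1(a, a, a)), ...
So the Herbrand universe is infinite.

infinite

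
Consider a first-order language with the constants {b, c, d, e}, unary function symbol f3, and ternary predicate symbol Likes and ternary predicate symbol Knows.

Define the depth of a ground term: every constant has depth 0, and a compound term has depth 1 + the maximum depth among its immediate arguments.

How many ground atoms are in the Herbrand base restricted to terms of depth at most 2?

3456

First count ground terms of depth ≤ 2.
Let N_k count ground terms of depth at most k. Each non-constant term of depth ≤ k is some function symbol applied to depth-≤(k−1) arguments, giving N_k = 4 + N_{k-1}.
N_0 = 4
N_1 = 4 + 4 = 8
N_2 = 4 + 8 = 12
So |H| = 12.
A ground atom is a predicate applied to a tuple of terms from H, so the count is the sum over predicates of |H|^arity:
  Likes: 12^3 = 1728;  Knows: 12^3 = 1728
Total ground atoms: 1728 + 1728 = 3456.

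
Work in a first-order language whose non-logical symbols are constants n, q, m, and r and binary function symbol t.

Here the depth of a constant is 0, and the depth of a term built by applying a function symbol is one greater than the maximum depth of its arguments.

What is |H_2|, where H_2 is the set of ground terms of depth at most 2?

404

Write N_k for the number of ground terms of depth ≤ k. A term of depth ≤ k is either a constant or a function symbol applied to arguments of depth ≤ k−1, so N_k = 4 + N_{k-1}^2.
N_0 = 4
N_1 = 4 + 4^2 = 20
N_2 = 4 + 20^2 = 404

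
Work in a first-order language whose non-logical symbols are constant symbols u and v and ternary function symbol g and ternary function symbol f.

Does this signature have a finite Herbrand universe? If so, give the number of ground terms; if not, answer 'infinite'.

The signature has at least one function symbol (g, arity 3) and at least one constant (u).
Iterating g gives infinitely many distinct ground terms: u, g(u, u, u), g(g(u, u, u), g(u, u, u), g(u, u, u)), ...
So the Herbrand universe is infinite.

infinite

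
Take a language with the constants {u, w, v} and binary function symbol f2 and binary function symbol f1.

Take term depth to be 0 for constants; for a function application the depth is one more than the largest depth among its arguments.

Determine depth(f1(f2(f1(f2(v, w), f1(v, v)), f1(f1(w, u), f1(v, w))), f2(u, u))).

depth(f2(v, w)) = 1 + max(0, 0) = 1
depth(f1(v, v)) = 1 + max(0, 0) = 1
depth(f1(f2(v, w), f1(v, v))) = 1 + max(1, 1) = 2
depth(f1(w, u)) = 1 + max(0, 0) = 1
depth(f1(v, w)) = 1 + max(0, 0) = 1
depth(f1(f1(w, u), f1(v, w))) = 1 + max(1, 1) = 2
depth(f2(f1(f2(v, w), f1(v, v)), f1(f1(w, u), f1(v, w)))) = 1 + max(2, 2) = 3
depth(f2(u, u)) = 1 + max(0, 0) = 1
depth(f1(f2(f1(f2(v, w), f1(v, v)), f1(f1(w, u), f1(v, w))), f2(u, u))) = 1 + max(3, 1) = 4

4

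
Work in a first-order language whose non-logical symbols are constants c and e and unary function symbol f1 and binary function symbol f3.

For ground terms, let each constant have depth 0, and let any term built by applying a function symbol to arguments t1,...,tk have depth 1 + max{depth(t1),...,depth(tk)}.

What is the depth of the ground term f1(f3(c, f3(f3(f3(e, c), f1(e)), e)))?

depth(f3(e, c)) = 1 + max(0, 0) = 1
depth(f1(e)) = 1 + depth(e) = 1 + 0 = 1
depth(f3(f3(e, c), f1(e))) = 1 + max(1, 1) = 2
depth(f3(f3(f3(e, c), f1(e)), e)) = 1 + max(2, 0) = 3
depth(f3(c, f3(f3(f3(e, c), f1(e)), e))) = 1 + max(0, 3) = 4
depth(f1(f3(c, f3(f3(f3(e, c), f1(e)), e)))) = 1 + depth(f3(c, f3(f3(f3(e, c), f1(e)), e))) = 1 + 4 = 5

5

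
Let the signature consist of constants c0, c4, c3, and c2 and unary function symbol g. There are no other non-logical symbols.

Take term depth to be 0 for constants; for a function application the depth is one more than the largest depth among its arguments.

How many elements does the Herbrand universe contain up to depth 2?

12

Let N_k = |{terms of depth ≤ k}|. Then N_0 = 4 and N_k = 4 + N_{k-1} for k ≥ 1 (one summand per function symbol, arity giving the exponent).
N_0 = 4
N_1 = 4 + 4 = 8
N_2 = 4 + 8 = 12
Explicitly: c0, c4, c3, c2, g(c0), g(c4), g(c3), g(c2), g(g(c0)), g(g(c4)), g(g(c3)), g(g(c2)).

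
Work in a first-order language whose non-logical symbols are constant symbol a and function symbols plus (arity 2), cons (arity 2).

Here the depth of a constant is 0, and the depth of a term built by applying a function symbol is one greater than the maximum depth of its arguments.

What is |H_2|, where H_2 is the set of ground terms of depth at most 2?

19

Let N_k = |{terms of depth ≤ k}|. Then N_0 = 1 and N_k = 1 + N_{k-1}^2 + N_{k-1}^2 for k ≥ 1 (one summand per function symbol, arity giving the exponent).
N_0 = 1
N_1 = 1 + 1^2 + 1^2 = 3
N_2 = 1 + 3^2 + 3^2 = 19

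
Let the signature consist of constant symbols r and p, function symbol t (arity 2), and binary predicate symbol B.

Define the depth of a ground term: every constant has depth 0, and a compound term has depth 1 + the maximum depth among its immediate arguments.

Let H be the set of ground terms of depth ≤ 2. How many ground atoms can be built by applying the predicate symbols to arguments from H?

1444

First count ground terms of depth ≤ 2.
Count level by level. With function symbols t/2, the terms of depth ≤ k are the 2 constants together with each function applied to depth-≤(k−1) tuples, so N_k = 2 + N_{k-1}^2.
N_0 = 2
N_1 = 2 + 2^2 = 6
N_2 = 2 + 6^2 = 38
So |H| = 38.
A ground atom is a predicate applied to a tuple of terms from H, so the count is the sum over predicates of |H|^arity:
  B: 38^2 = 1444
Total ground atoms: 1444.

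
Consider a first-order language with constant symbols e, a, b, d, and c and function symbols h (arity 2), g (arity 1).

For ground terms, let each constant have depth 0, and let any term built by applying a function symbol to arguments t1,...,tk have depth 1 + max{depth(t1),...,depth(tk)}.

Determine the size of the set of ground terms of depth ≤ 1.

35

Let N_k = |{terms of depth ≤ k}|. Then N_0 = 5 and N_k = 5 + N_{k-1}^2 + N_{k-1} for k ≥ 1 (one summand per function symbol, arity giving the exponent).
N_0 = 5
N_1 = 5 + 5^2 + 5 = 35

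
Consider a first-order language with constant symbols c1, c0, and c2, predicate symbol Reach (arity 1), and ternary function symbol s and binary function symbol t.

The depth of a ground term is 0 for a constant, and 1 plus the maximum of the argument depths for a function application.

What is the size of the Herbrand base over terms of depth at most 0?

3

First count ground terms of depth ≤ 0.
Count level by level. With function symbols s/3, t/2, the terms of depth ≤ k are the 3 constants together with each function applied to depth-≤(k−1) tuples, so N_k = 3 + N_{k-1}^3 + N_{k-1}^2.
N_0 = 3
Explicitly: c1, c0, c2.
So |H| = 3.
A ground atom is a predicate applied to a tuple of terms from H, so the count is the sum over predicates of |H|^arity:
  Reach: 3
Total ground atoms: 3.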